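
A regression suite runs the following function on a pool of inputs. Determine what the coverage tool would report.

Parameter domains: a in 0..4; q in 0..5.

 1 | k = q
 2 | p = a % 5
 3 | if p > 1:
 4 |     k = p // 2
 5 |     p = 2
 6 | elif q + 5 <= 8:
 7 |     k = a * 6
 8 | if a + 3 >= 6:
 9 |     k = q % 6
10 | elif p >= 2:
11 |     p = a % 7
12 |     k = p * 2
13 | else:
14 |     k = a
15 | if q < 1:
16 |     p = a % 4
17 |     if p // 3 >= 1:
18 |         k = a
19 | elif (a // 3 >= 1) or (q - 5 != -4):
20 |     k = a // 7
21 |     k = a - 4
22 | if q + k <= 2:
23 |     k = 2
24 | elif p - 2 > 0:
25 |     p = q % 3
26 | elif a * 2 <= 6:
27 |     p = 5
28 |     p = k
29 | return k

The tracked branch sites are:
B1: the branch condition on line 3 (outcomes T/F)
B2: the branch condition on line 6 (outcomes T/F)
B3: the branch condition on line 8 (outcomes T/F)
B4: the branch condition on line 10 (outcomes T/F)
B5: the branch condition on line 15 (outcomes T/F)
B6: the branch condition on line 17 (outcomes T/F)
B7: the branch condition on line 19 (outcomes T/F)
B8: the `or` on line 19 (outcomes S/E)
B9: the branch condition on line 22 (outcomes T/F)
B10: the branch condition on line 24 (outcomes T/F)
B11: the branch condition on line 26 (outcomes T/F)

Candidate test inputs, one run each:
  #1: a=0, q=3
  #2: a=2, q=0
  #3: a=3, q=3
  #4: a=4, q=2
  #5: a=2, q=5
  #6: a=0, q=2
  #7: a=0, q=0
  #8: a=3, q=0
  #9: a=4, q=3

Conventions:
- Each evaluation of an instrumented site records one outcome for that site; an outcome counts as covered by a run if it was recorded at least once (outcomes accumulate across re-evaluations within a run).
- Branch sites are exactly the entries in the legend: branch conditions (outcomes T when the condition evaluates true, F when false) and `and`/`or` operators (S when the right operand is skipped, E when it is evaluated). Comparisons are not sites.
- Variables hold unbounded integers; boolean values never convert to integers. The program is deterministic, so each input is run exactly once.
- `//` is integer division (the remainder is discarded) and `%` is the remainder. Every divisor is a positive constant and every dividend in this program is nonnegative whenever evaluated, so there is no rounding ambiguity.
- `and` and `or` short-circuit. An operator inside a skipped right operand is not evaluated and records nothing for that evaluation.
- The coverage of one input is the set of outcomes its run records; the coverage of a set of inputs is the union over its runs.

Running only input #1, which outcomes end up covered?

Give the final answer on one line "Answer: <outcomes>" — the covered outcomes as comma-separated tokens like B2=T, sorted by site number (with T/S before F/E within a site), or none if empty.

Simulating input #1 (a=0, q=3) step by step:
  B1->F, B2->T, B3->F, B4->F, B5->F, B8->E, B7->T, B9->T
as a set, this run covers: B1=F, B2=T, B3=F, B4=F, B5=F, B7=T, B8=E, B9=T

Answer: B1=F, B2=T, B3=F, B4=F, B5=F, B7=T, B8=E, B9=T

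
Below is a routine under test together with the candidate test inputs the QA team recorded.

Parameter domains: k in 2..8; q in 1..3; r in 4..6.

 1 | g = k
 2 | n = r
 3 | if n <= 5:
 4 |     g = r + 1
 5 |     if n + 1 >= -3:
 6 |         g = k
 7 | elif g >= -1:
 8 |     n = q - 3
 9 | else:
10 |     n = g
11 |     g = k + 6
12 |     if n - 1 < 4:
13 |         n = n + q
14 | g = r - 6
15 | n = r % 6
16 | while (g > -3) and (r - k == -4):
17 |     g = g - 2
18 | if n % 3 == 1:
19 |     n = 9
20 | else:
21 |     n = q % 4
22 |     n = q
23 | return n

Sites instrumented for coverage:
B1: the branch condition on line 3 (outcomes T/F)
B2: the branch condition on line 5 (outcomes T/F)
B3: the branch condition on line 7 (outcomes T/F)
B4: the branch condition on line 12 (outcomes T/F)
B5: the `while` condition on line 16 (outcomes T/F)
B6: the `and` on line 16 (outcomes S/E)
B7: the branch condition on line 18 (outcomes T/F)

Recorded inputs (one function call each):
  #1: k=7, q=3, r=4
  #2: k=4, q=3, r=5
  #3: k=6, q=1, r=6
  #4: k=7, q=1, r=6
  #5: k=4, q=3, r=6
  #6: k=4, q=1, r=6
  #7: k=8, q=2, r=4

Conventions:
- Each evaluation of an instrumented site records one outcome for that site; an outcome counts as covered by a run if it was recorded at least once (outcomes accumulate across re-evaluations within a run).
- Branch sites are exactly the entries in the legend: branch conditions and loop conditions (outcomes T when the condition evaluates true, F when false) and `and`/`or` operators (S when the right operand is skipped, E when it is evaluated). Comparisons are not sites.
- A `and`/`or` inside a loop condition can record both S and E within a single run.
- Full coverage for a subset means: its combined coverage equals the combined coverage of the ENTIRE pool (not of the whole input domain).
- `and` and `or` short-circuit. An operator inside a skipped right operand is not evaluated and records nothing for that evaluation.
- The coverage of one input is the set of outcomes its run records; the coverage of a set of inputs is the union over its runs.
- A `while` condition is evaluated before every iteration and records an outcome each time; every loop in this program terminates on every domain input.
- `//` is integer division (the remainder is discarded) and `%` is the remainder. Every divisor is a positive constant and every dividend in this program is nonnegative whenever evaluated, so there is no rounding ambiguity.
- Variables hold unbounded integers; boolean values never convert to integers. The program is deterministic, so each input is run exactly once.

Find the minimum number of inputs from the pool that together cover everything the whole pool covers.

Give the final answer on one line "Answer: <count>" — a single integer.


input #1 (k=7, q=3, r=4): events B1->T, B2->T, B6->E, B5->F, B7->T; covers B1=T, B2=T, B5=F, B6=E, B7=T
input #2 (k=4, q=3, r=5): events B1->T, B2->T, B6->E, B5->F, B7->F; covers B1=T, B2=T, B5=F, B6=E, B7=F
input #3 (k=6, q=1, r=6): events B1->F, B3->T, B6->E, B5->F, B7->F; covers B1=F, B3=T, B5=F, B6=E, B7=F
input #4 (k=7, q=1, r=6): events B1->F, B3->T, B6->E, B5->F, B7->F; covers B1=F, B3=T, B5=F, B6=E, B7=F
input #5 (k=4, q=3, r=6): events B1->F, B3->T, B6->E, B5->F, B7->F; covers B1=F, B3=T, B5=F, B6=E, B7=F
input #6 (k=4, q=1, r=6): events B1->F, B3->T, B6->E, B5->F, B7->F; covers B1=F, B3=T, B5=F, B6=E, B7=F
input #7 (k=8, q=2, r=4): events B1->T, B2->T, B6->E, B5->T, B6->S, B5->F, B7->T; covers B1=T, B2=T, B5=T, B5=F, B6=S, B6=E, B7=T
pool-wide coverage (10 outcomes): B1=T, B1=F, B2=T, B3=T, B5=T, B5=F, B6=S, B6=E, B7=T, B7=F
size 1 is not enough: best union over all size-1 subsets is 7/10
inputs {3, 7} (size 2) cover everything; no size-2 subset with a lexicographically smaller index list covers all 10
Answer: 2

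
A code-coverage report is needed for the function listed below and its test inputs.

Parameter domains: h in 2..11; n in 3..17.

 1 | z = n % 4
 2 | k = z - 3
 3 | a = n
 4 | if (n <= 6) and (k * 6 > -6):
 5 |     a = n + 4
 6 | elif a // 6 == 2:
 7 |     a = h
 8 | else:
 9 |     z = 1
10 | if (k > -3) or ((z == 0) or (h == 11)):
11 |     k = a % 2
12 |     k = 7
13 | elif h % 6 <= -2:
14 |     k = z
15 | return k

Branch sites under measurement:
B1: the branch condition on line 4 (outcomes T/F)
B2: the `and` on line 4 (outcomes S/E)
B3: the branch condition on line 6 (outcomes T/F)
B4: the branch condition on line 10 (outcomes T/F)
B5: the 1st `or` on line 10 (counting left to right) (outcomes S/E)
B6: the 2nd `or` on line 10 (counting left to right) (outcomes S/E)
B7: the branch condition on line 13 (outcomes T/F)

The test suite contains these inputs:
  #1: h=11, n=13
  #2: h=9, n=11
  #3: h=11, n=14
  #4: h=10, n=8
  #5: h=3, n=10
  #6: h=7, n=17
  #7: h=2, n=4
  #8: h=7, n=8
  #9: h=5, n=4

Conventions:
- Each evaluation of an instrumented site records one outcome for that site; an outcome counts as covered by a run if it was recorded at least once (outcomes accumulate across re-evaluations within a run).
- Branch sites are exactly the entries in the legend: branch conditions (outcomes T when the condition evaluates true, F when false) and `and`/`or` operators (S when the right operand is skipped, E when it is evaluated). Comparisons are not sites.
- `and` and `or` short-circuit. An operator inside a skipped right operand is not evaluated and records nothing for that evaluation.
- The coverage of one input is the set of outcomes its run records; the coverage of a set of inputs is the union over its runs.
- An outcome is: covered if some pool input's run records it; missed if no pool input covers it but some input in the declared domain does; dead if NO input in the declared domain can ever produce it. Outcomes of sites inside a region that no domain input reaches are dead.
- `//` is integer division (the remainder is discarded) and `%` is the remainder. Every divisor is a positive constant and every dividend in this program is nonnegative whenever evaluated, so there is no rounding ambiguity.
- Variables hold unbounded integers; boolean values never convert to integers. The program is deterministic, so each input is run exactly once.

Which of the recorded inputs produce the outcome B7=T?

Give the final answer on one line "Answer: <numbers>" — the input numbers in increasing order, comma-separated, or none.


input #1 (h=11, n=13): does not record B7=T
input #2 (h=9, n=11): does not record B7=T
input #3 (h=11, n=14): does not record B7=T
input #4 (h=10, n=8): does not record B7=T
input #5 (h=3, n=10): does not record B7=T
input #6 (h=7, n=17): does not record B7=T
input #7 (h=2, n=4): does not record B7=T
input #8 (h=7, n=8): does not record B7=T
input #9 (h=5, n=4): does not record B7=T
Answer: none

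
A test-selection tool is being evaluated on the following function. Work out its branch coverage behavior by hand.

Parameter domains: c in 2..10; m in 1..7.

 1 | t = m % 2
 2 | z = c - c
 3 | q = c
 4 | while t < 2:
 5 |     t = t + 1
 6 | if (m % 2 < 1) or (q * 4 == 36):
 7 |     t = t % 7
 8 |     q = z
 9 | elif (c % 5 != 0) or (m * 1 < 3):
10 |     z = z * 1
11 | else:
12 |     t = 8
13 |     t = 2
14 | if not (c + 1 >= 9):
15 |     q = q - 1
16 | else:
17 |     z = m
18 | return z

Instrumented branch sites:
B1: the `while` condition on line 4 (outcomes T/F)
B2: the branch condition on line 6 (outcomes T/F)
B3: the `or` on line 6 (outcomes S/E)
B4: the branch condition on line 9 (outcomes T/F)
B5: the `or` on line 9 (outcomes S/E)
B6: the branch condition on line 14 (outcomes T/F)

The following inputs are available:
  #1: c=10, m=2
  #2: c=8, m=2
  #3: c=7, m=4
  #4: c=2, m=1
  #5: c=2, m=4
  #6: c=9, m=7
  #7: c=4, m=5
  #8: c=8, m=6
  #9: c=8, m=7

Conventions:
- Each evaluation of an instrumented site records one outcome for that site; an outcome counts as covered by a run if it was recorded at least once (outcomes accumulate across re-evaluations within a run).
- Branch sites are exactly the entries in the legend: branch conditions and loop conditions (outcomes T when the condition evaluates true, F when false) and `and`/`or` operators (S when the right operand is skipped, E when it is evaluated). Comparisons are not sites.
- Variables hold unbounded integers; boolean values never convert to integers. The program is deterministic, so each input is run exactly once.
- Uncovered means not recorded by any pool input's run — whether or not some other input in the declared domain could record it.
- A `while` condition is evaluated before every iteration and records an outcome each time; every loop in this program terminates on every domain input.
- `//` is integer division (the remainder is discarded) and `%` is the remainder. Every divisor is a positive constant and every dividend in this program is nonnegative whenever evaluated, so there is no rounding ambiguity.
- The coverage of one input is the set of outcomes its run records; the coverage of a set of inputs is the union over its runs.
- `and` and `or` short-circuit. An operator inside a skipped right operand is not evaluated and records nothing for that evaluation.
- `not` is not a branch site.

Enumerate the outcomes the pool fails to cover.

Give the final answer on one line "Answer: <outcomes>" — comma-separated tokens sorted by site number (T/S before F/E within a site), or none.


#1 (c=10, m=2) -> covered: B1=T, B1=F, B2=T, B3=S, B6=F
#2 (c=8, m=2) -> covered: B1=T, B1=F, B2=T, B3=S, B6=F
#3 (c=7, m=4) -> covered: B1=T, B1=F, B2=T, B3=S, B6=T
#4 (c=2, m=1) -> covered: B1=T, B1=F, B2=F, B3=E, B4=T, B5=S, B6=T
#5 (c=2, m=4) -> covered: B1=T, B1=F, B2=T, B3=S, B6=T
#6 (c=9, m=7) -> covered: B1=T, B1=F, B2=T, B3=E, B6=F
#7 (c=4, m=5) -> covered: B1=T, B1=F, B2=F, B3=E, B4=T, B5=S, B6=T
#8 (c=8, m=6) -> covered: B1=T, B1=F, B2=T, B3=S, B6=F
#9 (c=8, m=7) -> covered: B1=T, B1=F, B2=F, B3=E, B4=T, B5=S, B6=F
union over the pool: B1=T, B1=F, B2=T, B2=F, B3=S, B3=E, B4=T, B5=S, B6=T, B6=F
uncovered (2 of 12): B4=F, B5=E
Answer: B4=F, B5=E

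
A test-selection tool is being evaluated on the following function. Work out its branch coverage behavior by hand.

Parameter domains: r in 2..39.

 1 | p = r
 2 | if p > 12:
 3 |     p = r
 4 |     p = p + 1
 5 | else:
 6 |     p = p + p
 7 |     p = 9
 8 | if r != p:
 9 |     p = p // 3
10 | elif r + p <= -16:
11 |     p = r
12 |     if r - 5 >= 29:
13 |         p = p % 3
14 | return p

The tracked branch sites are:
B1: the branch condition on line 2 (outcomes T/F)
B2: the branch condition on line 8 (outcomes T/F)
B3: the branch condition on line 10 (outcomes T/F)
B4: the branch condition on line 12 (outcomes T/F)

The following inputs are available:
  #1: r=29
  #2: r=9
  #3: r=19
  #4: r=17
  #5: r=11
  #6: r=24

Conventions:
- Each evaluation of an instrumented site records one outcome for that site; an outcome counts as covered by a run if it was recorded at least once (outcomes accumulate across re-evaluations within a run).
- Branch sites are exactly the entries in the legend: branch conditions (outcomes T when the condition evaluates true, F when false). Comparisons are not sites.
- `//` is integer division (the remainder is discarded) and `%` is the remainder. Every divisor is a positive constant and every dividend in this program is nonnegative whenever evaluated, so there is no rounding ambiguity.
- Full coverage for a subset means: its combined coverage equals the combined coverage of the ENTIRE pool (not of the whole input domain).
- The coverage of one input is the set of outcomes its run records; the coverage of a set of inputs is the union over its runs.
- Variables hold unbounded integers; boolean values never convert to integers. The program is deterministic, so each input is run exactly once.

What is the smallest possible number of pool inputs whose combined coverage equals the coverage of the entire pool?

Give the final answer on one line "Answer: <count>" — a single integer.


#1 (r=29) -> B1->T, B2->T; covered: B1=T, B2=T
#2 (r=9) -> B1->F, B2->F, B3->F; covered: B1=F, B2=F, B3=F
#3 (r=19) -> B1->T, B2->T; covered: B1=T, B2=T
#4 (r=17) -> B1->T, B2->T; covered: B1=T, B2=T
#5 (r=11) -> B1->F, B2->T; covered: B1=F, B2=T
#6 (r=24) -> B1->T, B2->T; covered: B1=T, B2=T
union over all inputs: B1=T, B1=F, B2=T, B2=F, B3=F (5 outcomes)
checked all size-1 subsets: none covers 5 outcomes (max 3/5)
at size 2, {1, 2} reaches all 5 outcomes; every lexicographically earlier size-2 subset fails
Answer: 2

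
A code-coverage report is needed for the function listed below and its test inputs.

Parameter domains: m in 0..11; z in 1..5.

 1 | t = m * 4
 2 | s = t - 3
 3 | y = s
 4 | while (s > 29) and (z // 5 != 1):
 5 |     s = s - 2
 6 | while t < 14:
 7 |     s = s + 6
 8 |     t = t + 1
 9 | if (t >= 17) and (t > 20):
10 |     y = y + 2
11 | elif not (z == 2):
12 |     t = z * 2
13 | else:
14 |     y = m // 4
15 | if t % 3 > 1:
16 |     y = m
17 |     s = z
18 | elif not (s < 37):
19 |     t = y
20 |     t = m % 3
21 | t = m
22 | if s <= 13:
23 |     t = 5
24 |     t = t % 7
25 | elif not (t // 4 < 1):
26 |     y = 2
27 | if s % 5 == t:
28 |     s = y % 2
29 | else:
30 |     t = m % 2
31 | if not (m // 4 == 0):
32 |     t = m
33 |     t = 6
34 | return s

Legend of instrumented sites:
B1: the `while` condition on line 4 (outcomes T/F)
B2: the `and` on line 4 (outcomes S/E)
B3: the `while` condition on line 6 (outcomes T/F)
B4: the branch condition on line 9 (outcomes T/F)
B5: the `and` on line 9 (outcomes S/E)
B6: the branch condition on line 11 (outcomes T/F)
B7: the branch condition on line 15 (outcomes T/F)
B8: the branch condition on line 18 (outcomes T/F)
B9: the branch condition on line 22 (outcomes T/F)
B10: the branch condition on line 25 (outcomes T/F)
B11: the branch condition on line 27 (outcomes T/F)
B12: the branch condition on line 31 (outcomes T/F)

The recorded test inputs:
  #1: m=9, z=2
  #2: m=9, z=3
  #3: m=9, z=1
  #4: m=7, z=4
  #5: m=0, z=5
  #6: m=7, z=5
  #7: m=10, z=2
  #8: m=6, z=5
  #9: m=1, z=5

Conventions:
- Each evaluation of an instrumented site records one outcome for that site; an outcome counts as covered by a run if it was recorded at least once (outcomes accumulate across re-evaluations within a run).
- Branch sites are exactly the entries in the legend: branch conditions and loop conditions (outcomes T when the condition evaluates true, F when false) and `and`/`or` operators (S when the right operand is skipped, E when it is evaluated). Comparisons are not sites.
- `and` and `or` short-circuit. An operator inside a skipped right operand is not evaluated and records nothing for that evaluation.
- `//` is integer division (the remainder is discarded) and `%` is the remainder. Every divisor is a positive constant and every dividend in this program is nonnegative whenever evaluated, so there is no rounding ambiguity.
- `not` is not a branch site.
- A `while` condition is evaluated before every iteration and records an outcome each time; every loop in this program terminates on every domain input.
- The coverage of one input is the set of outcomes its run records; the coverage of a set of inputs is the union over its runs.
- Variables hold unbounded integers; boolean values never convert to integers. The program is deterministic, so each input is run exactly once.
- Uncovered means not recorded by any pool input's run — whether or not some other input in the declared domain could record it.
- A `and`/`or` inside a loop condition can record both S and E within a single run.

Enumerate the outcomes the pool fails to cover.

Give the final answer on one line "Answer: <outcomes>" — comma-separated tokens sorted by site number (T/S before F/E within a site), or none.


test 1 (m=9, z=2) hits B1=T, B1=F, B2=S, B2=E, B3=F, B4=T, B5=E, B7=F, B8=F, B9=F, B10=T, B11=F, B12=T
test 2 (m=9, z=3) hits B1=T, B1=F, B2=S, B2=E, B3=F, B4=T, B5=E, B7=F, B8=F, B9=F, B10=T, B11=F, B12=T
test 3 (m=9, z=1) hits B1=T, B1=F, B2=S, B2=E, B3=F, B4=T, B5=E, B7=F, B8=F, B9=F, B10=T, B11=F, B12=T
test 4 (m=7, z=4) hits B1=F, B2=S, B3=F, B4=T, B5=E, B7=F, B8=F, B9=F, B10=T, B11=F, B12=T
test 5 (m=0, z=5) hits B1=F, B2=S, B3=T, B3=F, B4=F, B5=S, B6=T, B7=F, B8=T, B9=F, B10=F, B11=F, B12=F
test 6 (m=7, z=5) hits B1=F, B2=S, B3=F, B4=T, B5=E, B7=F, B8=F, B9=F, B10=T, B11=F, B12=T
test 7 (m=10, z=2) hits B1=T, B1=F, B2=S, B2=E, B3=F, B4=T, B5=E, B7=F, B8=F, B9=F, B10=T, B11=F, B12=T
test 8 (m=6, z=5) hits B1=F, B2=S, B3=F, B4=T, B5=E, B7=F, B8=F, B9=F, B10=T, B11=F, B12=T
test 9 (m=1, z=5) hits B1=F, B2=S, B3=T, B3=F, B4=F, B5=S, B6=T, B7=F, B8=T, B9=F, B10=F, B11=T, B12=F
union over the pool: B1=T, B1=F, B2=S, B2=E, B3=T, B3=F, B4=T, B4=F, B5=S, B5=E, B6=T, B7=F, B8=T, B8=F, B9=F, B10=T, B10=F, B11=T, B11=F, B12=T, B12=F
uncovered (3 of 24): B6=F, B7=T, B9=T
Answer: B6=F, B7=T, B9=T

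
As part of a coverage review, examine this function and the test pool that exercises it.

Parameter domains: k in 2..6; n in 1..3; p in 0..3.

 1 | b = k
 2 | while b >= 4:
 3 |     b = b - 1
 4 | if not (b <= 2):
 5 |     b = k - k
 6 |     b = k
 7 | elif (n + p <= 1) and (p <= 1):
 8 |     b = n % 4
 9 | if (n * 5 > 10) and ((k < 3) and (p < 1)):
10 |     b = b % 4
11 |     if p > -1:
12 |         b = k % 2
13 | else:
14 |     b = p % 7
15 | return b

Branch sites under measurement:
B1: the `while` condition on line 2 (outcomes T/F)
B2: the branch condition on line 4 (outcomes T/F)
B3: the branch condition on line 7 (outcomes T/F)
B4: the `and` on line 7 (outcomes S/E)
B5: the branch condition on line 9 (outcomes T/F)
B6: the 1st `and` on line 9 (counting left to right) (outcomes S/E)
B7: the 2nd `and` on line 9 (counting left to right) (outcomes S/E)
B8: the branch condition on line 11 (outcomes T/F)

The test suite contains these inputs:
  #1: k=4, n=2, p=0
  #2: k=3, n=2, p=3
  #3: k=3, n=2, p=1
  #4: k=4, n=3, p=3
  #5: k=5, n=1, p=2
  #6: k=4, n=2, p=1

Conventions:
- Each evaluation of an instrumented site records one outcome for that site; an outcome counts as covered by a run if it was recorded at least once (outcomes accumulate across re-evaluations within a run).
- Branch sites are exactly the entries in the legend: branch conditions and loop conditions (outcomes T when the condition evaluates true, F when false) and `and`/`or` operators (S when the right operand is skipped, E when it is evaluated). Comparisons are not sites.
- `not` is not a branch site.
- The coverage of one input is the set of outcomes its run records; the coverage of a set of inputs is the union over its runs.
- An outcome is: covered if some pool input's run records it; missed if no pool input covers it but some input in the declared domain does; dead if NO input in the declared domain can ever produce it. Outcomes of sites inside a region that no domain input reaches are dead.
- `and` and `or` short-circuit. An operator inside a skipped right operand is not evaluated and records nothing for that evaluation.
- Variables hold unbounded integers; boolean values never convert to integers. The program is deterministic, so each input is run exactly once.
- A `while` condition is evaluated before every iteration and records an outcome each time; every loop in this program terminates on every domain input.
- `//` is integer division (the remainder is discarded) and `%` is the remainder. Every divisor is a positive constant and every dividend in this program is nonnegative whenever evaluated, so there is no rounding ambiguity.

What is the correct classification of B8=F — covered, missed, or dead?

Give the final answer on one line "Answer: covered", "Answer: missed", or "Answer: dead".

no pool input records B8=F
checking all 60 inputs in the declared domain: B8=F is never recorded -> dead

Answer: dead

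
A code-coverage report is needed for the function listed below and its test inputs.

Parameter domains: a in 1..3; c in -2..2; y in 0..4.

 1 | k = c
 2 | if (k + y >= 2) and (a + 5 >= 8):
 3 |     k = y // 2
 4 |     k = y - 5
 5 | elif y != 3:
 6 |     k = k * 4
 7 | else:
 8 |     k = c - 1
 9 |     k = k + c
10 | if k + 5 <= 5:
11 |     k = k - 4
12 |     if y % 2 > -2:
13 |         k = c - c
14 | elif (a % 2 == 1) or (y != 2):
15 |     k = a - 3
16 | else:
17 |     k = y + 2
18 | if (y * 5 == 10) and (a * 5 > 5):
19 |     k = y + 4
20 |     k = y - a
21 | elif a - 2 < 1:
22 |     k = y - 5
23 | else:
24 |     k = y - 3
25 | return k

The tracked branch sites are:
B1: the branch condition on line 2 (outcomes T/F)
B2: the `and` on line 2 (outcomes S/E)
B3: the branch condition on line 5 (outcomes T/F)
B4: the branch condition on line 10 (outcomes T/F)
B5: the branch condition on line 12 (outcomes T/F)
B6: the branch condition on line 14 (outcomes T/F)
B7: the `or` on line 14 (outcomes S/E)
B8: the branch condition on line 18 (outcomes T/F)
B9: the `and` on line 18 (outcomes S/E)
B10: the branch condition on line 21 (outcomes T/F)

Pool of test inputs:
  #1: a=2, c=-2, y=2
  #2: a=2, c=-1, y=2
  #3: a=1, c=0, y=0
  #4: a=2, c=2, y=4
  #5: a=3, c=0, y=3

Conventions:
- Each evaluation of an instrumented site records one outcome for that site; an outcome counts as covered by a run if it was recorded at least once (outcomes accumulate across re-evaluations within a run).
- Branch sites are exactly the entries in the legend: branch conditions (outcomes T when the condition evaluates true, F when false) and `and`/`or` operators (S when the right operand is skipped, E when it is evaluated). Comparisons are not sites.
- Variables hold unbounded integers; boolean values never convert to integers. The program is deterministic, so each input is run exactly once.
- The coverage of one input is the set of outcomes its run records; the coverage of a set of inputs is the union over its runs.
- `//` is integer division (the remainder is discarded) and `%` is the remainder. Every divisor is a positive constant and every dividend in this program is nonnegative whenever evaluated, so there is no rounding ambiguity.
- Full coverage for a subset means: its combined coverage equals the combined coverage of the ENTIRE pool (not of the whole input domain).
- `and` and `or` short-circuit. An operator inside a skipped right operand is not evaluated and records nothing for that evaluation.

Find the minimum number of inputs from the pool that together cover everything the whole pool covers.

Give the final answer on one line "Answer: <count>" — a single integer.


test 1 (a=2, c=-2, y=2) fires B2->S, B1->F, B3->T, B4->T, B5->T, B9->E, B8->T; hits B1=F, B2=S, B3=T, B4=T, B5=T, B8=T, B9=E
test 2 (a=2, c=-1, y=2) fires B2->S, B1->F, B3->T, B4->T, B5->T, B9->E, B8->T; hits B1=F, B2=S, B3=T, B4=T, B5=T, B8=T, B9=E
test 3 (a=1, c=0, y=0) fires B2->S, B1->F, B3->T, B4->T, B5->T, B9->S, B8->F, B10->T; hits B1=F, B2=S, B3=T, B4=T, B5=T, B8=F, B9=S, B10=T
test 4 (a=2, c=2, y=4) fires B2->E, B1->F, B3->T, B4->F, B7->E, B6->T, B9->S, B8->F, B10->T; hits B1=F, B2=E, B3=T, B4=F, B6=T, B7=E, B8=F, B9=S, B10=T
test 5 (a=3, c=0, y=3) fires B2->E, B1->T, B4->T, B5->T, B9->S, B8->F, B10->F; hits B1=T, B2=E, B4=T, B5=T, B8=F, B9=S, B10=F
union over all inputs: B1=T, B1=F, B2=S, B2=E, B3=T, B4=T, B4=F, B5=T, B6=T, B7=E, B8=T, B8=F, B9=S, B9=E, B10=T, B10=F (16 outcomes)
every size-1 subset falls short of the 16 outcomes (best: 9/16)
every size-2 subset falls short of the 16 outcomes (best: 14/16)
at size 3, {1, 4, 5} reaches all 16 outcomes; every lexicographically earlier size-3 subset fails
Answer: 3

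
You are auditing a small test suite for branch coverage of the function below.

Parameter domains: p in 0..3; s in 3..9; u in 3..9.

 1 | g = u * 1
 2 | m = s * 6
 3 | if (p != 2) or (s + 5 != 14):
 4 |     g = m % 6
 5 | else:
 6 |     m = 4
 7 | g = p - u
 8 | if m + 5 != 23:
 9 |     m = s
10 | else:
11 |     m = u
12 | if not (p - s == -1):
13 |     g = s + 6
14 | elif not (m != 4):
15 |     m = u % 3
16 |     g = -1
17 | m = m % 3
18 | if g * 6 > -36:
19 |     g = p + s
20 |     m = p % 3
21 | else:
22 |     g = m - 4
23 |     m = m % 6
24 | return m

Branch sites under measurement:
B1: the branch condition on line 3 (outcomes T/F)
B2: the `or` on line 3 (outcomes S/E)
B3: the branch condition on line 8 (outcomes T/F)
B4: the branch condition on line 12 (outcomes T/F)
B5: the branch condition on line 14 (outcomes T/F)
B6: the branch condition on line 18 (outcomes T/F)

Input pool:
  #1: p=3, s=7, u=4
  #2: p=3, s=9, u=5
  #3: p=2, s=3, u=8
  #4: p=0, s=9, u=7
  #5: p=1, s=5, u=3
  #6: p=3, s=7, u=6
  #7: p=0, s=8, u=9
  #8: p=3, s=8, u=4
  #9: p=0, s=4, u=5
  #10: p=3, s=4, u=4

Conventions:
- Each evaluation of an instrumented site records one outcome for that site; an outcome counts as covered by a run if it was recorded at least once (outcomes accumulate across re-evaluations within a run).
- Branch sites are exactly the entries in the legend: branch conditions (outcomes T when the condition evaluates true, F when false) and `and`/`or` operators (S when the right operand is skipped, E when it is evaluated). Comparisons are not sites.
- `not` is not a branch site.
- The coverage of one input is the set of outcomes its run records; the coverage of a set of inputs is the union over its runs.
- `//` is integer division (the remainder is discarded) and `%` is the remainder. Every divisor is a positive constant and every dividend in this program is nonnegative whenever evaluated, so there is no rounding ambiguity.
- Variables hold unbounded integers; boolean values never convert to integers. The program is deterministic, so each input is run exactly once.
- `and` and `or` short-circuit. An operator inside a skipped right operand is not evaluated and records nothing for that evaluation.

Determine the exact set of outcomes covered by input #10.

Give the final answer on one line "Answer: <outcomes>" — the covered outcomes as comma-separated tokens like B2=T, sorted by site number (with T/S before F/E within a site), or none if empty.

Event log for input #10 (p=3, s=4, u=4):
  B2->S, B1->T, B3->T, B4->F, B5->T, B6->T
collecting distinct outcomes: B1=T, B2=S, B3=T, B4=F, B5=T, B6=T

Answer: B1=T, B2=S, B3=T, B4=F, B5=T, B6=T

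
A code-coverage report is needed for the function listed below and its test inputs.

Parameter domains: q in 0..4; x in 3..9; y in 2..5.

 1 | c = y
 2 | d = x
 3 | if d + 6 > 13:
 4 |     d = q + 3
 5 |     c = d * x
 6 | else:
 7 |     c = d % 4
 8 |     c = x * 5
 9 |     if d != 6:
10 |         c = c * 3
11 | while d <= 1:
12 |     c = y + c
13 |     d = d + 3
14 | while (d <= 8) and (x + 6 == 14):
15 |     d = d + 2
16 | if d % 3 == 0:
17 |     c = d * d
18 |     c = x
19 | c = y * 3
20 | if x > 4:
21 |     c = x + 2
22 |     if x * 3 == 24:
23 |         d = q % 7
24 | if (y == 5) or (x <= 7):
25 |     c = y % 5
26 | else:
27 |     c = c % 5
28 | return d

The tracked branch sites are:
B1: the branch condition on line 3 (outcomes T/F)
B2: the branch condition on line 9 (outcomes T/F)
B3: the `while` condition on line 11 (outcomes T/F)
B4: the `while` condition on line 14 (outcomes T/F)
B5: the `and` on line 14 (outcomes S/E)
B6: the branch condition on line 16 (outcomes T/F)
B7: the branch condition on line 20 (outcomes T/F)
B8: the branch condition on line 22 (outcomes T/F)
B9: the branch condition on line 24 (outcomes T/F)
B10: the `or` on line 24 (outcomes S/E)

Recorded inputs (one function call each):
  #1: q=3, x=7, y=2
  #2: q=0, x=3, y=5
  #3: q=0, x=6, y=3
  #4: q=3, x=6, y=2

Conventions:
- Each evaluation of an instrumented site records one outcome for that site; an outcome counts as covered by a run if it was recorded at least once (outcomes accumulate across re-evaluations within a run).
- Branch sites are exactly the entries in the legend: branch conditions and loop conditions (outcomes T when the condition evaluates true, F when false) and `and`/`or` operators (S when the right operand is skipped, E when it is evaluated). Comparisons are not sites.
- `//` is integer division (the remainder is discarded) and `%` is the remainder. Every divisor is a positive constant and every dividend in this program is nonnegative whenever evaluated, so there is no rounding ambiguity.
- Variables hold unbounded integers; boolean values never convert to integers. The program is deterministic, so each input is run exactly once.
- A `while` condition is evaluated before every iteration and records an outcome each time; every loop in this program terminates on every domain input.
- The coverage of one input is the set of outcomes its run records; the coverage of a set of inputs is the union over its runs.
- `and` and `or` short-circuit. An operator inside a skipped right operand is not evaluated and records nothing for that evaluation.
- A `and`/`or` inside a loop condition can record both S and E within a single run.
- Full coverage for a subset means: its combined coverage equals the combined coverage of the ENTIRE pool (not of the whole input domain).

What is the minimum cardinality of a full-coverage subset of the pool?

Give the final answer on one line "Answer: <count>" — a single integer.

test 1 (q=3, x=7, y=2) hits B1=F, B2=T, B3=F, B4=F, B5=E, B6=F, B7=T, B8=F, B9=T, B10=E
test 2 (q=0, x=3, y=5) hits B1=F, B2=T, B3=F, B4=F, B5=E, B6=T, B7=F, B9=T, B10=S
test 3 (q=0, x=6, y=3) hits B1=F, B2=F, B3=F, B4=F, B5=E, B6=T, B7=T, B8=F, B9=T, B10=E
test 4 (q=3, x=6, y=2) hits B1=F, B2=F, B3=F, B4=F, B5=E, B6=T, B7=T, B8=F, B9=T, B10=E
together the pool reaches 14 outcomes: B1=F, B2=T, B2=F, B3=F, B4=F, B5=E, B6=T, B6=F, B7=T, B7=F, B8=F, B9=T, B10=S, B10=E
every size-1 subset falls short of the 14 outcomes (best: 10/14)
every size-2 subset falls short of the 14 outcomes (best: 13/14)
at size 3, {1, 2, 3} reaches all 14 outcomes; every lexicographically earlier size-3 subset fails

Answer: 3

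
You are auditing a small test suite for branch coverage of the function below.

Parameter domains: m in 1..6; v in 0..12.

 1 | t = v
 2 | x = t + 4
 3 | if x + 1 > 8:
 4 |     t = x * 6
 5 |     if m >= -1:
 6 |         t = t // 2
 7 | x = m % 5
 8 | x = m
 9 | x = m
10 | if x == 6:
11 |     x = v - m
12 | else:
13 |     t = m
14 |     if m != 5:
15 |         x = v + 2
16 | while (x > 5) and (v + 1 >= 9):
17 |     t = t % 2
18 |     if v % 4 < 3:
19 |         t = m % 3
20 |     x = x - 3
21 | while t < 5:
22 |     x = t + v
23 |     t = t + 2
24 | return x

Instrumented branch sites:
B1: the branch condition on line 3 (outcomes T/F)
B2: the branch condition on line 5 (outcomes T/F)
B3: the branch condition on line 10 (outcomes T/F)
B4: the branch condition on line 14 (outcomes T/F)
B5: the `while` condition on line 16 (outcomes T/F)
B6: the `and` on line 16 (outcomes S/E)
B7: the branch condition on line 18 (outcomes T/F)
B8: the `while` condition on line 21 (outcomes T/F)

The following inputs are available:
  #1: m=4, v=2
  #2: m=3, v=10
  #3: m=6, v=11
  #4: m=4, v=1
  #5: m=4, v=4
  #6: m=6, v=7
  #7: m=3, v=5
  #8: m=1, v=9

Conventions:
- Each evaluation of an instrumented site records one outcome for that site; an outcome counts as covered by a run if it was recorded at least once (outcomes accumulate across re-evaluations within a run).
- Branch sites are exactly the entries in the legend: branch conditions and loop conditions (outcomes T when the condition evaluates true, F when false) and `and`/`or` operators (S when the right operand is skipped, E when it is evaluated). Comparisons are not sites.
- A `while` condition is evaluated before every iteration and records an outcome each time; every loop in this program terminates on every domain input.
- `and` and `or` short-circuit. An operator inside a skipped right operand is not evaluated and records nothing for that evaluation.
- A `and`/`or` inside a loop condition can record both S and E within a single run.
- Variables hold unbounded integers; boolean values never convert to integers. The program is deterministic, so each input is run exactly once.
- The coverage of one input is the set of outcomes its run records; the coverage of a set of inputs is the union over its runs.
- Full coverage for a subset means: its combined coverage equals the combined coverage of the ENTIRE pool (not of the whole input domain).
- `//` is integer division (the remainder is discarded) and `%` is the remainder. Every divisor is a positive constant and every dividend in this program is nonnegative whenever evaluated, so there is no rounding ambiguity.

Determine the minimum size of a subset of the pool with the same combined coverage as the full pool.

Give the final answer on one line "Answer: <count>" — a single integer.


#1 (m=4, v=2) -> B1->F, B3->F, B4->T, B6->S, B5->F, B8->T, B8->F; covered: B1=F, B3=F, B4=T, B5=F, B6=S, B8=T, B8=F
#2 (m=3, v=10) -> B1->T, B2->T, B3->F, B4->T, B6->E, B5->T, B7->T, B6->E, B5->T, B7->T, B6->E, B5->T, B7->T, B6->S, ...; covered: B1=T, B2=T, B3=F, B4=T, B5=T, B5=F, B6=S, B6=E, B7=T, B8=T, B8=F
#3 (m=6, v=11) -> B1->T, B2->T, B3->T, B6->S, B5->F, B8->F; covered: B1=T, B2=T, B3=T, B5=F, B6=S, B8=F
#4 (m=4, v=1) -> B1->F, B3->F, B4->T, B6->S, B5->F, B8->T, B8->F; covered: B1=F, B3=F, B4=T, B5=F, B6=S, B8=T, B8=F
#5 (m=4, v=4) -> B1->T, B2->T, B3->F, B4->T, B6->E, B5->F, B8->T, B8->F; covered: B1=T, B2=T, B3=F, B4=T, B5=F, B6=E, B8=T, B8=F
#6 (m=6, v=7) -> B1->T, B2->T, B3->T, B6->S, B5->F, B8->F; covered: B1=T, B2=T, B3=T, B5=F, B6=S, B8=F
#7 (m=3, v=5) -> B1->T, B2->T, B3->F, B4->T, B6->E, B5->F, B8->T, B8->F; covered: B1=T, B2=T, B3=F, B4=T, B5=F, B6=E, B8=T, B8=F
#8 (m=1, v=9) -> B1->T, B2->T, B3->F, B4->T, B6->E, B5->T, B7->T, B6->E, B5->T, B7->T, B6->S, B5->F, B8->T, B8->T, ...; covered: B1=T, B2=T, B3=F, B4=T, B5=T, B5=F, B6=S, B6=E, B7=T, B8=T, B8=F
together the pool reaches 13 outcomes: B1=T, B1=F, B2=T, B3=T, B3=F, B4=T, B5=T, B5=F, B6=S, B6=E, B7=T, B8=T, B8=F
every size-1 subset falls short of the 13 outcomes (best: 11/13)
every size-2 subset falls short of the 13 outcomes (best: 12/13)
at size 3, {1, 2, 3} reaches all 13 outcomes; every lexicographically earlier size-3 subset fails
Answer: 3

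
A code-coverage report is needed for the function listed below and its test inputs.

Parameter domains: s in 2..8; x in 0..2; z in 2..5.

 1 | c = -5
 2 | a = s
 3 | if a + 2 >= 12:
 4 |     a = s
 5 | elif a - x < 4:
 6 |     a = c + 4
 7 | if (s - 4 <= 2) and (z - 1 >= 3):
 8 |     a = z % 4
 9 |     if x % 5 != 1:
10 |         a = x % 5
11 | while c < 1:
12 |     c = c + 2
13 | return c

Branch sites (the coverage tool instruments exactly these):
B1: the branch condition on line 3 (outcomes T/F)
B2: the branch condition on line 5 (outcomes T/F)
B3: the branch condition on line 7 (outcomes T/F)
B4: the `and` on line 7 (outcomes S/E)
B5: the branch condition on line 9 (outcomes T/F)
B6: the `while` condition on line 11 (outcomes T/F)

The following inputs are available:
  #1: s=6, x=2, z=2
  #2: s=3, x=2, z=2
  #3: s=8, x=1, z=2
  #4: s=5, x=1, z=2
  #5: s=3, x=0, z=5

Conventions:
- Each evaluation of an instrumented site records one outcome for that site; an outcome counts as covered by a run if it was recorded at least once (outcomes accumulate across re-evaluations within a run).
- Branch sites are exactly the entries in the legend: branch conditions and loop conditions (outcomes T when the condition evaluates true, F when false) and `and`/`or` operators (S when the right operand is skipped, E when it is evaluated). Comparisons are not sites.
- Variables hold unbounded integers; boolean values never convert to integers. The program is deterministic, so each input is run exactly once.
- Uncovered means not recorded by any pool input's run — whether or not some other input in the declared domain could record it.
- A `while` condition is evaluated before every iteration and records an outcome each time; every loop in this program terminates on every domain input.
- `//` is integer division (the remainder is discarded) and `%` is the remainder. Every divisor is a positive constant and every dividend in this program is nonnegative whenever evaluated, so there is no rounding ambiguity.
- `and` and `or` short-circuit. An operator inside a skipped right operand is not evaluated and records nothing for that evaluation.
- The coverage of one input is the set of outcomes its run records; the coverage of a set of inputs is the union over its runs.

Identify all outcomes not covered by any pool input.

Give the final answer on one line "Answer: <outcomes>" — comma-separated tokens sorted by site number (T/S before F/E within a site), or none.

run #1 (s=6, x=2, z=2) records B1=F, B2=F, B3=F, B4=E, B6=T, B6=F
run #2 (s=3, x=2, z=2) records B1=F, B2=T, B3=F, B4=E, B6=T, B6=F
run #3 (s=8, x=1, z=2) records B1=F, B2=F, B3=F, B4=S, B6=T, B6=F
run #4 (s=5, x=1, z=2) records B1=F, B2=F, B3=F, B4=E, B6=T, B6=F
run #5 (s=3, x=0, z=5) records B1=F, B2=T, B3=T, B4=E, B5=T, B6=T, B6=F
union over the pool: B1=F, B2=T, B2=F, B3=T, B3=F, B4=S, B4=E, B5=T, B6=T, B6=F
uncovered (2 of 12): B1=T, B5=F

Answer: B1=T, B5=F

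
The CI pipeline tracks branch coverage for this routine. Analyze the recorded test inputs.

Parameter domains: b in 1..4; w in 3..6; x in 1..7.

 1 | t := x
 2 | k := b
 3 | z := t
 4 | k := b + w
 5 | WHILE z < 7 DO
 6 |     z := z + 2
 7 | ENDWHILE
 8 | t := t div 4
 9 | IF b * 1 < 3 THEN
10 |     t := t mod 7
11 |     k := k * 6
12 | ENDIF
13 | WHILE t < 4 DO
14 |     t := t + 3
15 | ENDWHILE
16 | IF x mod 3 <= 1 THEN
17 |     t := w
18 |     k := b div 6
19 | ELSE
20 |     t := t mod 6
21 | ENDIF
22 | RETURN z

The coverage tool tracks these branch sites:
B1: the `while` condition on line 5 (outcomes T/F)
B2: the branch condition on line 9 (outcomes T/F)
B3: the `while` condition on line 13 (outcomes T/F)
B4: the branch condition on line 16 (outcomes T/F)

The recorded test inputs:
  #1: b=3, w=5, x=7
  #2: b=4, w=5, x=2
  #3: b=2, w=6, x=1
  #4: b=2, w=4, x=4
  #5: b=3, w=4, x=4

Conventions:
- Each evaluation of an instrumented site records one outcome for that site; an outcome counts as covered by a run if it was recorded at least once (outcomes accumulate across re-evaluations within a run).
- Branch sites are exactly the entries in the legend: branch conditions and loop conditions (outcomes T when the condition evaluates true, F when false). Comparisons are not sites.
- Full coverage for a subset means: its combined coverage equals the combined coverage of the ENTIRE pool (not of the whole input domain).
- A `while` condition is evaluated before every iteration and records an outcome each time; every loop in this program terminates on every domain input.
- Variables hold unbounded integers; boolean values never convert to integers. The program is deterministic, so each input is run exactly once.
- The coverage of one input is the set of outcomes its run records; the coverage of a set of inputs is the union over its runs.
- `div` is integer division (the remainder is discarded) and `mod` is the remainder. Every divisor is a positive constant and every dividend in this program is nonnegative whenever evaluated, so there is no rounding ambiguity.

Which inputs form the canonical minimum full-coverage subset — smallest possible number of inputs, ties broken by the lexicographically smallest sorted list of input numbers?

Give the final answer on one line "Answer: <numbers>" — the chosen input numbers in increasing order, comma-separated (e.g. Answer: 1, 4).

test 1 (b=3, w=5, x=7) fires B1->F, B2->F, B3->T, B3->F, B4->T; hits B1=F, B2=F, B3=T, B3=F, B4=T
test 2 (b=4, w=5, x=2) fires B1->T, B1->T, B1->T, B1->F, B2->F, B3->T, B3->T, B3->F, B4->F; hits B1=T, B1=F, B2=F, B3=T, B3=F, B4=F
test 3 (b=2, w=6, x=1) fires B1->T, B1->T, B1->T, B1->F, B2->T, B3->T, B3->T, B3->F, B4->T; hits B1=T, B1=F, B2=T, B3=T, B3=F, B4=T
test 4 (b=2, w=4, x=4) fires B1->T, B1->T, B1->F, B2->T, B3->T, B3->F, B4->T; hits B1=T, B1=F, B2=T, B3=T, B3=F, B4=T
test 5 (b=3, w=4, x=4) fires B1->T, B1->T, B1->F, B2->F, B3->T, B3->F, B4->T; hits B1=T, B1=F, B2=F, B3=T, B3=F, B4=T
union over all inputs: B1=T, B1=F, B2=T, B2=F, B3=T, B3=F, B4=T, B4=F (8 outcomes)
every size-1 subset falls short of the 8 outcomes (best: 6/8)
inputs {2, 3} (size 2) cover everything; no size-2 subset with a lexicographically smaller index list covers all 8

Answer: 2, 3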